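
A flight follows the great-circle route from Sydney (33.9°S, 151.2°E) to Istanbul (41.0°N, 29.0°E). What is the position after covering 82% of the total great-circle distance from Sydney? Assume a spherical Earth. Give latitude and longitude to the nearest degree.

Convert each endpoint to a unit vector on the sphere (x = cos φ cos λ, y = cos φ sin λ, z = sin φ).
The central angle between the endpoints is δ = arccos(p₁·p₂) ≈ 2.346 rad (134.4°).
Interpolate at f = 0.82 with slerp weights a = sin((1−f)δ)/sin δ ≈ 0.574, b = sin(fδ)/sin δ ≈ 1.314.
p = a·p₁ + b·p₂ ≈ (0.450, 0.710, 0.542); φ = arcsin(p_z) ≈ 32.81°, λ = atan2(p_y, p_x) ≈ 57.64°.

≈ (33°N, 58°E)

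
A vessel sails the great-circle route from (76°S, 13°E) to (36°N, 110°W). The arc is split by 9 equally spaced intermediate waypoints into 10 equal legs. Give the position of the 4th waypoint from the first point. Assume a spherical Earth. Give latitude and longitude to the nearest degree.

Write both endpoints as unit vectors p₁, p₂ with components (cos φ cos λ, cos φ sin λ, sin φ).
The central angle between the endpoints is δ = arccos(p₁·p₂) ≈ 2.314 rad (132.6°).
Interpolate at f = 4/10 with slerp weights a = sin((1−f)δ)/sin δ ≈ 1.336, b = sin(fδ)/sin δ ≈ 1.086.
p = a·p₁ + b·p₂ ≈ (0.015, -0.753, -0.658); φ = arcsin(p_z) ≈ -41.17°, λ = atan2(p_y, p_x) ≈ -88.89°.

≈ (41°S, 89°W)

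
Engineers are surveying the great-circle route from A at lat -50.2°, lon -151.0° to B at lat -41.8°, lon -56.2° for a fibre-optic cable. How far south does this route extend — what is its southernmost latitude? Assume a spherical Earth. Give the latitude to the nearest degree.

The great circle lies in the plane with unit normal n̂ = (p₁ × p₂)/|p₁ × p₂|.
Here n̂_z ≈ +0.539; the vertex latitude is φ_max = arccos|n̂_z| ≈ 57.4°.
Check via Clairaut: cos φ_max = |cos φ₁| · sin C = cos(50.2°)·sin(122.6°) ≈ 0.539, again giving ≈ 57.4°.

≈ -57°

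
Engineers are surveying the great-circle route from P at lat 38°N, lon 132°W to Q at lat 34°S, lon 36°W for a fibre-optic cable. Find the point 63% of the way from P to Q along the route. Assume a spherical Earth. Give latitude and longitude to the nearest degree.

Write both endpoints as unit vectors p₁, p₂ with components (cos φ cos λ, cos φ sin λ, sin φ).
The central angle between the endpoints is δ = arccos(p₁·p₂) ≈ 1.996 rad (114.4°).
Interpolate at f = 0.63 with slerp weights a = sin((1−f)δ)/sin δ ≈ 0.739, b = sin(fδ)/sin δ ≈ 1.044.
p = a·p₁ + b·p₂ ≈ (0.311, -0.942, -0.129); φ = arcsin(p_z) ≈ -7.41°, λ = atan2(p_y, p_x) ≈ -71.74°.

≈ lat 7°S, lon 72°W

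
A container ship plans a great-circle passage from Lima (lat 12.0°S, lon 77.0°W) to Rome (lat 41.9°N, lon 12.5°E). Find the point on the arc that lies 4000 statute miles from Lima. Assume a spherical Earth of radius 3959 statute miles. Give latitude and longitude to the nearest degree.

The haversine formula gives a central angle δ ≈ 1.704 rad (97.6°) between the endpoints. The total great-circle distance is δ·R ≈ 1.704 × 3959 ≈ 6745 mi, so the target fraction is f = 4000/6745 ≈ 0.593.
Interpolate at f ≈ 0.593 with slerp weights a = sin((1−f)δ)/sin δ ≈ 0.645, b = sin(fδ)/sin δ ≈ 0.855.
p = a·p₁ + b·p₂ ≈ (0.763, -0.477, 0.437); φ = arcsin(p_z) ≈ 25.89°, λ = atan2(p_y, p_x) ≈ -32.01°.

≈ lat 26°N, lon 32°W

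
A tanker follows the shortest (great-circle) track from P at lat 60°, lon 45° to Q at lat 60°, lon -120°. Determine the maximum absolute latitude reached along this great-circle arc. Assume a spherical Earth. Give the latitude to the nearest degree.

The great circle lies in the plane with unit normal n̂ = (p₁ × p₂)/|p₁ × p₂|.
Here n̂_z ≈ -0.075; the vertex latitude is φ_max = arccos|n̂_z| ≈ 85.7°.
Check via Clairaut: cos φ_max = |cos φ₁| · sin C = cos(60.0°)·sin(8.6°) ≈ 0.075, again giving ≈ 85.7°.

≈ 86°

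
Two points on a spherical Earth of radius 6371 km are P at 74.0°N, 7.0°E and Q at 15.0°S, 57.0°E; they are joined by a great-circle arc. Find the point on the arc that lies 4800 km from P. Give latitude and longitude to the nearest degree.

The haversine formula gives a central angle δ ≈ 1.649 rad (94.5°) between the endpoints. The total great-circle distance is δ·R ≈ 1.649 × 6371 ≈ 10503 km, so the target fraction is f = 4800/10503 ≈ 0.457.
Interpolate at f ≈ 0.457 with slerp weights a = sin((1−f)δ)/sin δ ≈ 0.783, b = sin(fδ)/sin δ ≈ 0.686.
p = a·p₁ + b·p₂ ≈ (0.575, 0.582, 0.575); φ = arcsin(p_z) ≈ 35.08°, λ = atan2(p_y, p_x) ≈ 45.35°.

≈ 35°N, 45°E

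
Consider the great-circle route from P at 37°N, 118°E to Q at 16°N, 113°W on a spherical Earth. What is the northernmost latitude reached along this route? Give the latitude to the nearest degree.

The great circle lies in the plane with unit normal n̂ = (p₁ × p₂)/|p₁ × p₂|.
Here n̂_z ≈ +0.629; the vertex latitude is φ_max = arccos|n̂_z| ≈ 51.0°.
Check via Clairaut: cos φ_max = |cos φ₁| · sin C = cos(37.0°)·sin(52.0°) ≈ 0.629, again giving ≈ 51.0°.

≈ 51°N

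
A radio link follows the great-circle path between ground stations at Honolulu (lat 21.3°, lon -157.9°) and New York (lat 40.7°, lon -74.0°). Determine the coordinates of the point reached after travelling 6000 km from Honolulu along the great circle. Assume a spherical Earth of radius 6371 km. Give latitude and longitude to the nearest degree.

Write both endpoints as unit vectors p₁, p₂ with components (cos φ cos λ, cos φ sin λ, sin φ).
The central angle between the endpoints is δ = arccos(p₁·p₂) ≈ 1.254 rad (71.8°). The total great-circle distance is δ·R ≈ 1.254 × 6371 ≈ 7986 km, so the target fraction is f = 6000/7986 ≈ 0.751.
Interpolate at f ≈ 0.751 with slerp weights a = sin((1−f)δ)/sin δ ≈ 0.323, b = sin(fδ)/sin δ ≈ 0.851.
p = a·p₁ + b·p₂ ≈ (-0.101, -0.733, 0.672); φ = arcsin(p_z) ≈ 42.24°, λ = atan2(p_y, p_x) ≈ -97.83°.

≈ lat 42°, lon -98°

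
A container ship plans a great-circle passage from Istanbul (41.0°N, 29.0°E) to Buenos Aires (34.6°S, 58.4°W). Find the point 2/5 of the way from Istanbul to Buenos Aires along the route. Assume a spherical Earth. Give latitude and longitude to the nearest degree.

≈ (13°N, 10°W)

The haversine formula gives a central angle δ ≈ 1.922 rad (110.1°) between the endpoints.
Interpolate at f = 2/5 with slerp weights a = sin((1−f)δ)/sin δ ≈ 0.974, b = sin(fδ)/sin δ ≈ 0.741.
p = a·p₁ + b·p₂ ≈ (0.962, -0.163, 0.218); φ = arcsin(p_z) ≈ 12.60°, λ = atan2(p_y, p_x) ≈ -9.62°.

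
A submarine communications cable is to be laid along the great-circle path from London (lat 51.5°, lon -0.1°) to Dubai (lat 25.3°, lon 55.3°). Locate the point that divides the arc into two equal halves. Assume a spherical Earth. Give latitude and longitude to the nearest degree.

≈ lat 42°, lon 33°

From cos δ = sin φ₁ sin φ₂ + cos φ₁ cos φ₂ cos Δλ, the central angle is δ ≈ 0.858 rad (49.2°).
Interpolate at f = 1/2 with slerp weights a = sin((1−f)δ)/sin δ ≈ 0.550, b = sin(fδ)/sin δ ≈ 0.550.
p = a·p₁ + b·p₂ ≈ (0.625, 0.408, 0.665); φ = arcsin(p_z) ≈ 41.70°, λ = atan2(p_y, p_x) ≈ 33.13°.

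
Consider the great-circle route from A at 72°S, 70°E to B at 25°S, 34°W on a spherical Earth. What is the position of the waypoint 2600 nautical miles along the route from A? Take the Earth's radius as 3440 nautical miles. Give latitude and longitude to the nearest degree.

≈ 50°S, 21°W

Write both endpoints as unit vectors p₁, p₂ with components (cos φ cos λ, cos φ sin λ, sin φ).
The central angle between the endpoints is δ = arccos(p₁·p₂) ≈ 1.230 rad (70.5°). The total great-circle distance is δ·R ≈ 1.230 × 3440 ≈ 4231 nmi, so the target fraction is f = 2600/4231 ≈ 0.614.
Interpolate at f ≈ 0.614 with slerp weights a = sin((1−f)δ)/sin δ ≈ 0.485, b = sin(fδ)/sin δ ≈ 0.728.
p = a·p₁ + b·p₂ ≈ (0.598, -0.228, -0.768); φ = arcsin(p_z) ≈ -50.21°, λ = atan2(p_y, p_x) ≈ -20.88°.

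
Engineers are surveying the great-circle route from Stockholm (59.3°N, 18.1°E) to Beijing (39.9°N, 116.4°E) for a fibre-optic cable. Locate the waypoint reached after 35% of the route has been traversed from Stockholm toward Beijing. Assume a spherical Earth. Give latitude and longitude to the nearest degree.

≈ (63°N, 62°E)

Convert each endpoint to a unit vector on the sphere (x = cos φ cos λ, y = cos φ sin λ, z = sin φ).
The central angle between the endpoints is δ = arccos(p₁·p₂) ≈ 1.053 rad (60.3°).
Interpolate at f = 0.35 with slerp weights a = sin((1−f)δ)/sin δ ≈ 0.728, b = sin(fδ)/sin δ ≈ 0.415.
p = a·p₁ + b·p₂ ≈ (0.212, 0.400, 0.892); φ = arcsin(p_z) ≈ 63.07°, λ = atan2(p_y, p_x) ≈ 62.13°.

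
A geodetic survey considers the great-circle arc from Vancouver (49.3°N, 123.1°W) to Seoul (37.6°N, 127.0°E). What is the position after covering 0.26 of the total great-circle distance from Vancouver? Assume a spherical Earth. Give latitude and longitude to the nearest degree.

≈ 58°N, 152°W

Write both endpoints as unit vectors p₁, p₂ with components (cos φ cos λ, cos φ sin λ, sin φ).
The central angle between the endpoints is δ = arccos(p₁·p₂) ≈ 1.280 rad (73.3°).
Interpolate at f = 0.26 with slerp weights a = sin((1−f)δ)/sin δ ≈ 0.847, b = sin(fδ)/sin δ ≈ 0.341.
p = a·p₁ + b·p₂ ≈ (-0.464, -0.247, 0.850); φ = arcsin(p_z) ≈ 58.26°, λ = atan2(p_y, p_x) ≈ -151.98°.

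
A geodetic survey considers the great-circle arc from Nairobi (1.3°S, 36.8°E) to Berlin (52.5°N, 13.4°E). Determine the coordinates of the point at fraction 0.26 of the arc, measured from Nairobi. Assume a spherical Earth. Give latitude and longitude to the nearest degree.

Convert each endpoint to a unit vector on the sphere (x = cos φ cos λ, y = cos φ sin λ, z = sin φ).
The central angle between the endpoints is δ = arccos(p₁·p₂) ≈ 1.000 rad (57.3°).
Interpolate at f = 0.26 with slerp weights a = sin((1−f)δ)/sin δ ≈ 0.801, b = sin(fδ)/sin δ ≈ 0.305.
p = a·p₁ + b·p₂ ≈ (0.822, 0.523, 0.224); φ = arcsin(p_z) ≈ 12.95°, λ = atan2(p_y, p_x) ≈ 32.45°.

≈ 13°N, 32°E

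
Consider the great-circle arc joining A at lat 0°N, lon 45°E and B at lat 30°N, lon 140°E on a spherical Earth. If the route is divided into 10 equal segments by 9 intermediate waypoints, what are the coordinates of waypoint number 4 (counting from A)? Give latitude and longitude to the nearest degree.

The haversine formula gives a central angle δ ≈ 1.646 rad (94.3°) between the endpoints.
Interpolate at f = 4/10 with slerp weights a = sin((1−f)δ)/sin δ ≈ 0.837, b = sin(fδ)/sin δ ≈ 0.614.
p = a·p₁ + b·p₂ ≈ (0.185, 0.934, 0.307); φ = arcsin(p_z) ≈ 17.87°, λ = atan2(p_y, p_x) ≈ 78.80°.

≈ lat 18°N, lon 79°E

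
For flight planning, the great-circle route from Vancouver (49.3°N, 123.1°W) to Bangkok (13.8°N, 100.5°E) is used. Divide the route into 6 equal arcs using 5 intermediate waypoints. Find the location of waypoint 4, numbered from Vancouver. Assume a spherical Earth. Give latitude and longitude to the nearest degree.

≈ 44°N, 123°E

The haversine formula gives a central angle δ ≈ 1.852 rad (106.1°) between the endpoints.
Interpolate at f = 4/6 with slerp weights a = sin((1−f)δ)/sin δ ≈ 0.603, b = sin(fδ)/sin δ ≈ 0.983.
p = a·p₁ + b·p₂ ≈ (-0.389, 0.609, 0.691); φ = arcsin(p_z) ≈ 43.73°, λ = atan2(p_y, p_x) ≈ 122.53°.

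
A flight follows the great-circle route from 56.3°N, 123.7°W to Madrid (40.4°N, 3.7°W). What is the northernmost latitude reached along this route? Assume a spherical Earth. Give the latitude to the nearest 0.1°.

≈ 67.2°N

The great circle lies in the plane with unit normal n̂ = (p₁ × p₂)/|p₁ × p₂|.
Here n̂_z ≈ +0.387; the vertex latitude is φ_max = arccos|n̂_z| ≈ 67.2°.
Check via Clairaut: cos φ_max = |cos φ₁| · sin C = cos(56.3°)·sin(44.3°) ≈ 0.387, again giving ≈ 67.2°.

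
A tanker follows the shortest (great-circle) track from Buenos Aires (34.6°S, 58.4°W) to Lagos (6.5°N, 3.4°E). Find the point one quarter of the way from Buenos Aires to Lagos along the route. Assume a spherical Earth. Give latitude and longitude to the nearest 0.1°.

≈ 26.4°S, 40.0°W

From cos δ = sin φ₁ sin φ₂ + cos φ₁ cos φ₂ cos Δλ, the central angle is δ ≈ 1.243 rad (71.2°).
Interpolate at f = 1/4 with slerp weights a = sin((1−f)δ)/sin δ ≈ 0.848, b = sin(fδ)/sin δ ≈ 0.323.
p = a·p₁ + b·p₂ ≈ (0.686, -0.576, -0.445); φ = arcsin(p_z) ≈ -26.42°, λ = atan2(p_y, p_x) ≈ -39.99°.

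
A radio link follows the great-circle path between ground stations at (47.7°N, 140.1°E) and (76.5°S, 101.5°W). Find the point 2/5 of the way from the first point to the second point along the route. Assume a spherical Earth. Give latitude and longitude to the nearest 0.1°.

≈ (7.4°S, 156.7°E)

The haversine formula gives a central angle δ ≈ 2.488 rad (142.6°) between the endpoints.
Interpolate at f = 2/5 with slerp weights a = sin((1−f)δ)/sin δ ≈ 1.640, b = sin(fδ)/sin δ ≈ 1.380.
p = a·p₁ + b·p₂ ≈ (-0.911, 0.392, -0.129); φ = arcsin(p_z) ≈ -7.40°, λ = atan2(p_y, p_x) ≈ 156.70°.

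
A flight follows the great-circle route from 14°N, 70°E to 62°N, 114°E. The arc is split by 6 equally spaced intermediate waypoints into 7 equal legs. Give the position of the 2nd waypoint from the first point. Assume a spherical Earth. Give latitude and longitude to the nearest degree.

From cos δ = sin φ₁ sin φ₂ + cos φ₁ cos φ₂ cos Δλ, the central angle is δ ≈ 0.999 rad (57.2°).
Interpolate at f = 2/7 with slerp weights a = sin((1−f)δ)/sin δ ≈ 0.778, b = sin(fδ)/sin δ ≈ 0.335.
p = a·p₁ + b·p₂ ≈ (0.194, 0.853, 0.484); φ = arcsin(p_z) ≈ 28.94°, λ = atan2(p_y, p_x) ≈ 77.17°.

≈ 29°N, 77°E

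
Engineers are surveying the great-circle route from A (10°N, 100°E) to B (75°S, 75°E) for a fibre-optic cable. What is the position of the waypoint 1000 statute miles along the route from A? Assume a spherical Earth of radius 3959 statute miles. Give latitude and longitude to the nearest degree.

Write both endpoints as unit vectors p₁, p₂ with components (cos φ cos λ, cos φ sin λ, sin φ).
The central angle between the endpoints is δ = arccos(p₁·p₂) ≈ 1.507 rad (86.4°). The total great-circle distance is δ·R ≈ 1.507 × 3959 ≈ 5968 mi, so the target fraction is f = 1000/5968 ≈ 0.168.
Interpolate at f ≈ 0.168 with slerp weights a = sin((1−f)δ)/sin δ ≈ 0.952, b = sin(fδ)/sin δ ≈ 0.250.
p = a·p₁ + b·p₂ ≈ (-0.146, 0.986, -0.076); φ = arcsin(p_z) ≈ -4.39°, λ = atan2(p_y, p_x) ≈ 98.43°.

≈ (4°S, 98°E)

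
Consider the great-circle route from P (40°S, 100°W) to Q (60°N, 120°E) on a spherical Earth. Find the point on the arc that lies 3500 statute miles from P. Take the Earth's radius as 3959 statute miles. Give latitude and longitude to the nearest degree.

From cos δ = sin φ₁ sin φ₂ + cos φ₁ cos φ₂ cos Δλ, the central angle is δ ≈ 2.587 rad (148.2°). The total great-circle distance is δ·R ≈ 2.587 × 3959 ≈ 10242 mi, so the target fraction is f = 3500/10242 ≈ 0.342.
Interpolate at f ≈ 0.342 with slerp weights a = sin((1−f)δ)/sin δ ≈ 1.882, b = sin(fδ)/sin δ ≈ 1.468.
p = a·p₁ + b·p₂ ≈ (-0.617, -0.784, 0.062); φ = arcsin(p_z) ≈ 3.54°, λ = atan2(p_y, p_x) ≈ -128.22°.

≈ (4°N, 128°W)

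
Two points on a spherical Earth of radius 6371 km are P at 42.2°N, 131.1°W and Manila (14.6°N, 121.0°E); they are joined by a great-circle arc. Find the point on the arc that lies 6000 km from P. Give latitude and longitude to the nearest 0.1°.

Write both endpoints as unit vectors p₁, p₂ with components (cos φ cos λ, cos φ sin λ, sin φ).
The central angle between the endpoints is δ = arccos(p₁·p₂) ≈ 1.622 rad (92.9°). The total great-circle distance is δ·R ≈ 1.622 × 6371 ≈ 10333 km, so the target fraction is f = 6000/10333 ≈ 0.581.
Interpolate at f ≈ 0.581 with slerp weights a = sin((1−f)δ)/sin δ ≈ 0.630, b = sin(fδ)/sin δ ≈ 0.810.
p = a·p₁ + b·p₂ ≈ (-0.710, 0.320, 0.627); φ = arcsin(p_z) ≈ 38.83°, λ = atan2(p_y, p_x) ≈ 155.74°.

≈ 38.8°N, 155.7°E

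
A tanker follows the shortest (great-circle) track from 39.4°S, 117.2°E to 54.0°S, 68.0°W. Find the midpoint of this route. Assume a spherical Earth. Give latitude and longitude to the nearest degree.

≈ 82°S, 133°E

Convert each endpoint to a unit vector on the sphere (x = cos φ cos λ, y = cos φ sin λ, z = sin φ).
The central angle between the endpoints is δ = arccos(p₁·p₂) ≈ 1.510 rad (86.5°).
Interpolate at f = 1/2 with slerp weights a = sin((1−f)δ)/sin δ ≈ 0.686, b = sin(fδ)/sin δ ≈ 0.686.
p = a·p₁ + b·p₂ ≈ (-0.091, 0.098, -0.991); φ = arcsin(p_z) ≈ -82.32°, λ = atan2(p_y, p_x) ≈ 133.07°.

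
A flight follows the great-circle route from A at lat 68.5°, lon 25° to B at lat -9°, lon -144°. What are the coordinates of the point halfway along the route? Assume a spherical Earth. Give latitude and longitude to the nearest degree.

Write both endpoints as unit vectors p₁, p₂ with components (cos φ cos λ, cos φ sin λ, sin φ).
The central angle between the endpoints is δ = arccos(p₁·p₂) ≈ 2.095 rad (120.1°).
Interpolate at f = 1/2 with slerp weights a = sin((1−f)δ)/sin δ ≈ 1.001, b = sin(fδ)/sin δ ≈ 1.001.
p = a·p₁ + b·p₂ ≈ (-0.467, -0.426, 0.775); φ = arcsin(p_z) ≈ 50.78°, λ = atan2(p_y, p_x) ≈ -137.65°.

≈ lat 51°, lon -138°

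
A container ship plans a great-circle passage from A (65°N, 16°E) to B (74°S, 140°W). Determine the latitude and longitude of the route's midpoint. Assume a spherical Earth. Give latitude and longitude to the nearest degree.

Convert each endpoint to a unit vector on the sphere (x = cos φ cos λ, y = cos φ sin λ, z = sin φ).
The central angle between the endpoints is δ = arccos(p₁·p₂) ≈ 2.930 rad (167.9°).
Interpolate at f = 1/2 with slerp weights a = sin((1−f)δ)/sin δ ≈ 4.726, b = sin(fδ)/sin δ ≈ 4.726.
p = a·p₁ + b·p₂ ≈ (0.922, -0.287, -0.260); φ = arcsin(p_z) ≈ -15.05°, λ = atan2(p_y, p_x) ≈ -17.28°.

≈ (15°S, 17°W)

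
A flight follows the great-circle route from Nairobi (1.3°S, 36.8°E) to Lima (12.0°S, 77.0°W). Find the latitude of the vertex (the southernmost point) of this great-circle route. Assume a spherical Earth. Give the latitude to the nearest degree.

≈ 14°S

The great circle lies in the plane with unit normal n̂ = (p₁ × p₂)/|p₁ × p₂|.
Here n̂_z ≈ -0.972; the vertex latitude is φ_max = arccos|n̂_z| ≈ 13.7°.
Check via Clairaut: cos φ_max = |cos φ₁| · sin C = cos(1.3°)·sin(103.6°) ≈ 0.972, again giving ≈ 13.7°.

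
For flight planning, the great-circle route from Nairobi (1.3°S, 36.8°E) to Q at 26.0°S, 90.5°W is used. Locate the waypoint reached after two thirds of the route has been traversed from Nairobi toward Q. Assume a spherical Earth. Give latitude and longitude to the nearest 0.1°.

Convert each endpoint to a unit vector on the sphere (x = cos φ cos λ, y = cos φ sin λ, z = sin φ).
The central angle between the endpoints is δ = arccos(p₁·p₂) ≈ 2.135 rad (122.3°).
Interpolate at f = 2/3 with slerp weights a = sin((1−f)δ)/sin δ ≈ 0.773, b = sin(fδ)/sin δ ≈ 1.170.
p = a·p₁ + b·p₂ ≈ (0.609, -0.589, -0.531); φ = arcsin(p_z) ≈ -32.05°, λ = atan2(p_y, p_x) ≈ -44.03°.

≈ 32.0°S, 44.0°W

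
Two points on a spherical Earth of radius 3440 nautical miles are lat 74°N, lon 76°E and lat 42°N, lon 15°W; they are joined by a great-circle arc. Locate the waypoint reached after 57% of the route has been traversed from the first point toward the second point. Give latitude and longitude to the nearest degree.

Write both endpoints as unit vectors p₁, p₂ with components (cos φ cos λ, cos φ sin λ, sin φ).
The central angle between the endpoints is δ = arccos(p₁·p₂) ≈ 0.877 rad (50.2°).
Interpolate at f = 0.57 with slerp weights a = sin((1−f)δ)/sin δ ≈ 0.479, b = sin(fδ)/sin δ ≈ 0.623.
p = a·p₁ + b·p₂ ≈ (0.479, 0.008, 0.878); φ = arcsin(p_z) ≈ 61.35°, λ = atan2(p_y, p_x) ≈ 0.98°.

≈ lat 61°N, lon 1°E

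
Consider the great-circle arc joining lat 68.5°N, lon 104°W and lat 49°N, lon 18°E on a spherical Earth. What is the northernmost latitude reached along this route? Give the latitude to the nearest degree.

The great circle lies in the plane with unit normal n̂ = (p₁ × p₂)/|p₁ × p₂|.
Here n̂_z ≈ +0.249; the vertex latitude is φ_max = arccos|n̂_z| ≈ 75.6°.

≈ 76°N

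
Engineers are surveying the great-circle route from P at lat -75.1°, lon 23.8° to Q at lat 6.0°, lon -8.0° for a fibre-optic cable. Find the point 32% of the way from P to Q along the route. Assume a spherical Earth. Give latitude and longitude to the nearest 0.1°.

From cos δ = sin φ₁ sin φ₂ + cos φ₁ cos φ₂ cos Δλ, the central angle is δ ≈ 1.454 rad (83.3°).
Interpolate at f = 0.32 with slerp weights a = sin((1−f)δ)/sin δ ≈ 0.841, b = sin(fδ)/sin δ ≈ 0.452.
p = a·p₁ + b·p₂ ≈ (0.643, 0.025, -0.766); φ = arcsin(p_z) ≈ -49.96°, λ = atan2(p_y, p_x) ≈ 2.20°.

≈ lat -50.0°, lon 2.2°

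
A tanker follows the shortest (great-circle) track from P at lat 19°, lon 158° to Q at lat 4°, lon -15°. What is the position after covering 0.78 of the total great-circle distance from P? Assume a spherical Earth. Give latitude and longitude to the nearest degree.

The haversine formula gives a central angle δ ≈ 2.723 rad (156.0°) between the endpoints.
Interpolate at f = 0.78 with slerp weights a = sin((1−f)δ)/sin δ ≈ 1.386, b = sin(fδ)/sin δ ≈ 2.092.
p = a·p₁ + b·p₂ ≈ (0.801, -0.049, 0.597); φ = arcsin(p_z) ≈ 36.66°, λ = atan2(p_y, p_x) ≈ -3.52°.

≈ lat 37°, lon -4°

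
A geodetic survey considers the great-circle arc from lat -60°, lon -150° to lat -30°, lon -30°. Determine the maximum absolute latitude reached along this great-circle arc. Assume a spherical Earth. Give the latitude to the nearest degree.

The great circle lies in the plane with unit normal n̂ = (p₁ × p₂)/|p₁ × p₂|.
Here n̂_z ≈ +0.384; the vertex latitude is φ_max = arccos|n̂_z| ≈ 67.4°.
Check via Clairaut: cos φ_max = |cos φ₁| · sin C = cos(60.0°)·sin(129.8°) ≈ 0.384, again giving ≈ 67.4°.

≈ -67°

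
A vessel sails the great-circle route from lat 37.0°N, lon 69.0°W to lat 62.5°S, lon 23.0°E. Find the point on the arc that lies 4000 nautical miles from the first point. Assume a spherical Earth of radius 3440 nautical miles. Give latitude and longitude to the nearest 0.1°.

≈ lat 21.9°S, lon 36.0°W

Write both endpoints as unit vectors p₁, p₂ with components (cos φ cos λ, cos φ sin λ, sin φ).
The central angle between the endpoints is δ = arccos(p₁·p₂) ≈ 2.149 rad (123.1°). The total great-circle distance is δ·R ≈ 2.149 × 3440 ≈ 7393 nmi, so the target fraction is f = 4000/7393 ≈ 0.541.
Interpolate at f ≈ 0.541 with slerp weights a = sin((1−f)δ)/sin δ ≈ 0.996, b = sin(fδ)/sin δ ≈ 1.096.
p = a·p₁ + b·p₂ ≈ (0.751, -0.545, -0.373); φ = arcsin(p_z) ≈ -21.90°, λ = atan2(p_y, p_x) ≈ -35.96°.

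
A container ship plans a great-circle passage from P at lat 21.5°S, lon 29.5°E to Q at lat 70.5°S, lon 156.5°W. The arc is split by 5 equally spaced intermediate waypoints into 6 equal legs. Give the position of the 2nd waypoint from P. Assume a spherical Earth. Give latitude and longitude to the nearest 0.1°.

Convert each endpoint to a unit vector on the sphere (x = cos φ cos λ, y = cos φ sin λ, z = sin φ).
The central angle between the endpoints is δ = arccos(p₁·p₂) ≈ 1.534 rad (87.9°).
Interpolate at f = 2/6 with slerp weights a = sin((1−f)δ)/sin δ ≈ 0.854, b = sin(fδ)/sin δ ≈ 0.490.
p = a·p₁ + b·p₂ ≈ (0.542, 0.326, -0.775); φ = arcsin(p_z) ≈ -50.78°, λ = atan2(p_y, p_x) ≈ 31.05°.

≈ lat 50.8°S, lon 31.0°E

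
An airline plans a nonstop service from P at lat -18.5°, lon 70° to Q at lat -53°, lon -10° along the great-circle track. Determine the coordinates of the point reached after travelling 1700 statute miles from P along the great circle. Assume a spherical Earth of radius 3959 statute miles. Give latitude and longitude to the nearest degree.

The haversine formula gives a central angle δ ≈ 1.211 rad (69.4°) between the endpoints. The total great-circle distance is δ·R ≈ 1.211 × 3959 ≈ 4793 mi, so the target fraction is f = 1700/4793 ≈ 0.355.
Interpolate at f ≈ 0.355 with slerp weights a = sin((1−f)δ)/sin δ ≈ 0.752, b = sin(fδ)/sin δ ≈ 0.445.
p = a·p₁ + b·p₂ ≈ (0.508, 0.624, -0.594); φ = arcsin(p_z) ≈ -36.44°, λ = atan2(p_y, p_x) ≈ 50.87°.

≈ lat -36°, lon 51°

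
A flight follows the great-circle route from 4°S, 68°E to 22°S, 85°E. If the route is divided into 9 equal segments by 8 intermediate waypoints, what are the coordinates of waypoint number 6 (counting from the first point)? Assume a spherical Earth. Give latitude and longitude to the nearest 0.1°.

≈ 16.1°S, 79.0°E

Write both endpoints as unit vectors p₁, p₂ with components (cos φ cos λ, cos φ sin λ, sin φ).
The central angle between the endpoints is δ = arccos(p₁·p₂) ≈ 0.426 rad (24.4°).
Interpolate at f = 6/9 with slerp weights a = sin((1−f)δ)/sin δ ≈ 0.342, b = sin(fδ)/sin δ ≈ 0.678.
p = a·p₁ + b·p₂ ≈ (0.183, 0.943, -0.278); φ = arcsin(p_z) ≈ -16.13°, λ = atan2(p_y, p_x) ≈ 79.03°.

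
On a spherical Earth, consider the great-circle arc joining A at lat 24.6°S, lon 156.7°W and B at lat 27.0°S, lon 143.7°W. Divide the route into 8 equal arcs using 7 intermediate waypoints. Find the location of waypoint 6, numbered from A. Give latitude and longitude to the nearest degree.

Write both endpoints as unit vectors p₁, p₂ with components (cos φ cos λ, cos φ sin λ, sin φ).
The central angle between the endpoints is δ = arccos(p₁·p₂) ≈ 0.208 rad (11.9°).
Interpolate at f = 6/8 with slerp weights a = sin((1−f)δ)/sin δ ≈ 0.252, b = sin(fδ)/sin δ ≈ 0.752.
p = a·p₁ + b·p₂ ≈ (-0.750, -0.487, -0.446); φ = arcsin(p_z) ≈ -26.51°, λ = atan2(p_y, p_x) ≈ -147.00°.

≈ lat 27°S, lon 147°W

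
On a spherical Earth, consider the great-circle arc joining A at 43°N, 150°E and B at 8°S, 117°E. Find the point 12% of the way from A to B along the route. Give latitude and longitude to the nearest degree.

≈ 37°N, 144°E

The haversine formula gives a central angle δ ≈ 1.033 rad (59.2°) between the endpoints.
Interpolate at f = 0.12 with slerp weights a = sin((1−f)δ)/sin δ ≈ 0.919, b = sin(fδ)/sin δ ≈ 0.144.
p = a·p₁ + b·p₂ ≈ (-0.647, 0.463, 0.606); φ = arcsin(p_z) ≈ 37.33°, λ = atan2(p_y, p_x) ≈ 144.40°.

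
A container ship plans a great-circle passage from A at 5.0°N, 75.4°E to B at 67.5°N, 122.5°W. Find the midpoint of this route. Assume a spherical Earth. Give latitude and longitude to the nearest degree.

≈ 58°N, 86°E

Convert each endpoint to a unit vector on the sphere (x = cos φ cos λ, y = cos φ sin λ, z = sin φ).
The central angle between the endpoints is δ = arccos(p₁·p₂) ≈ 1.857 rad (106.4°).
Interpolate at f = 1/2 with slerp weights a = sin((1−f)δ)/sin δ ≈ 0.835, b = sin(fδ)/sin δ ≈ 0.835.
p = a·p₁ + b·p₂ ≈ (0.038, 0.535, 0.844); φ = arcsin(p_z) ≈ 57.55°, λ = atan2(p_y, p_x) ≈ 85.94°.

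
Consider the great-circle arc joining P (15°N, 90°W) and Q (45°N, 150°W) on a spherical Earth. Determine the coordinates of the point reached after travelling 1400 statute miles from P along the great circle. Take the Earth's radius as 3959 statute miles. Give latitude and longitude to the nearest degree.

Convert each endpoint to a unit vector on the sphere (x = cos φ cos λ, y = cos φ sin λ, z = sin φ).
The central angle between the endpoints is δ = arccos(p₁·p₂) ≈ 1.019 rad (58.4°). The total great-circle distance is δ·R ≈ 1.019 × 3959 ≈ 4033 mi, so the target fraction is f = 1400/4033 ≈ 0.347.
Interpolate at f ≈ 0.347 with slerp weights a = sin((1−f)δ)/sin δ ≈ 0.725, b = sin(fδ)/sin δ ≈ 0.407.
p = a·p₁ + b·p₂ ≈ (-0.249, -0.844, 0.475); φ = arcsin(p_z) ≈ 28.37°, λ = atan2(p_y, p_x) ≈ -106.44°.

≈ (28°N, 106°W)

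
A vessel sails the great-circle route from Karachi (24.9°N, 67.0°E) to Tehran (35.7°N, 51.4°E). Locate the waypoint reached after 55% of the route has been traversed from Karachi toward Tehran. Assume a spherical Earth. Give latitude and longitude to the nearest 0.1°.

From cos δ = sin φ₁ sin φ₂ + cos φ₁ cos φ₂ cos Δλ, the central angle is δ ≈ 0.301 rad (17.2°).
Interpolate at f = 0.55 with slerp weights a = sin((1−f)δ)/sin δ ≈ 0.455, b = sin(fδ)/sin δ ≈ 0.556.
p = a·p₁ + b·p₂ ≈ (0.443, 0.733, 0.516); φ = arcsin(p_z) ≈ 31.07°, λ = atan2(p_y, p_x) ≈ 58.85°.

≈ 31.1°N, 58.9°E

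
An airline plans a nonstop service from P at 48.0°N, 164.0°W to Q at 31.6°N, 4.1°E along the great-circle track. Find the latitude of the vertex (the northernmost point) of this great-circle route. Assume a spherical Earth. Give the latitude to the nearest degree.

The great circle lies in the plane with unit normal n̂ = (p₁ × p₂)/|p₁ × p₂|.
Here n̂_z ≈ +0.119; the vertex latitude is φ_max = arccos|n̂_z| ≈ 83.2°.

≈ 83°N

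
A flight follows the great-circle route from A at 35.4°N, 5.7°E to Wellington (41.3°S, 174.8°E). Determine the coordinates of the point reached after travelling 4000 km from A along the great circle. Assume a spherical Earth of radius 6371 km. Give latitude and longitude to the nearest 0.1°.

≈ 10.1°N, 33.8°E

Convert each endpoint to a unit vector on the sphere (x = cos φ cos λ, y = cos φ sin λ, z = sin φ).
The central angle between the endpoints is δ = arccos(p₁·p₂) ≈ 2.961 rad (169.6°). The total great-circle distance is δ·R ≈ 2.961 × 6371 ≈ 18862 km, so the target fraction is f = 4000/18862 ≈ 0.212.
Interpolate at f ≈ 0.212 with slerp weights a = sin((1−f)δ)/sin δ ≈ 4.018, b = sin(fδ)/sin δ ≈ 3.262.
p = a·p₁ + b·p₂ ≈ (0.818, 0.547, 0.175); φ = arcsin(p_z) ≈ 10.06°, λ = atan2(p_y, p_x) ≈ 33.78°.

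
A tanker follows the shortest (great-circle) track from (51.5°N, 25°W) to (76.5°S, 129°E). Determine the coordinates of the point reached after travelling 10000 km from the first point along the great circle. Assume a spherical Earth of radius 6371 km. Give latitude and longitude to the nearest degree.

≈ (37°S, 9°W)

From cos δ = sin φ₁ sin φ₂ + cos φ₁ cos φ₂ cos Δλ, the central angle is δ ≈ 2.672 rad (153.1°). The total great-circle distance is δ·R ≈ 2.672 × 6371 ≈ 17021 km, so the target fraction is f = 10000/17021 ≈ 0.588.
Interpolate at f ≈ 0.588 with slerp weights a = sin((1−f)δ)/sin δ ≈ 1.970, b = sin(fδ)/sin δ ≈ 2.208.
p = a·p₁ + b·p₂ ≈ (0.787, -0.118, -0.605); φ = arcsin(p_z) ≈ -37.26°, λ = atan2(p_y, p_x) ≈ -8.50°.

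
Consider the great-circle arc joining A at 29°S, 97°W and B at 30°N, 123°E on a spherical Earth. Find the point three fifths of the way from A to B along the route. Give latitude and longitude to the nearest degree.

≈ 9°N, 179°W

Convert each endpoint to a unit vector on the sphere (x = cos φ cos λ, y = cos φ sin λ, z = sin φ).
The central angle between the endpoints is δ = arccos(p₁·p₂) ≈ 2.537 rad (145.3°).
Interpolate at f = 3/5 with slerp weights a = sin((1−f)δ)/sin δ ≈ 1.494, b = sin(fδ)/sin δ ≈ 1.757.
p = a·p₁ + b·p₂ ≈ (-0.988, -0.021, 0.154); φ = arcsin(p_z) ≈ 8.87°, λ = atan2(p_y, p_x) ≈ -178.79°.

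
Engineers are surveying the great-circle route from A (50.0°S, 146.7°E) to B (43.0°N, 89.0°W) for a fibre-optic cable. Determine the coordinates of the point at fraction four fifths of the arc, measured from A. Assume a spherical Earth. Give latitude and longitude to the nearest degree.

From cos δ = sin φ₁ sin φ₂ + cos φ₁ cos φ₂ cos Δλ, the central angle is δ ≈ 2.477 rad (141.9°).
Interpolate at f = 4/5 with slerp weights a = sin((1−f)δ)/sin δ ≈ 0.771, b = sin(fδ)/sin δ ≈ 1.487.
p = a·p₁ + b·p₂ ≈ (-0.395, -0.815, 0.423); φ = arcsin(p_z) ≈ 25.05°, λ = atan2(p_y, p_x) ≈ -115.87°.

≈ (25°N, 116°W)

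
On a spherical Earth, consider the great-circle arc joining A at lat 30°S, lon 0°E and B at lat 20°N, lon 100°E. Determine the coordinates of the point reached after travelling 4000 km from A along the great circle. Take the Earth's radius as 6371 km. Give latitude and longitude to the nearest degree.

≈ lat 17°S, lon 37°E

Write both endpoints as unit vectors p₁, p₂ with components (cos φ cos λ, cos φ sin λ, sin φ).
The central angle between the endpoints is δ = arccos(p₁·p₂) ≈ 1.888 rad (108.2°). The total great-circle distance is δ·R ≈ 1.888 × 6371 ≈ 12031 km, so the target fraction is f = 4000/12031 ≈ 0.332.
Interpolate at f ≈ 0.332 with slerp weights a = sin((1−f)δ)/sin δ ≈ 1.002, b = sin(fδ)/sin δ ≈ 0.618.
p = a·p₁ + b·p₂ ≈ (0.767, 0.572, -0.290); φ = arcsin(p_z) ≈ -16.84°, λ = atan2(p_y, p_x) ≈ 36.72°.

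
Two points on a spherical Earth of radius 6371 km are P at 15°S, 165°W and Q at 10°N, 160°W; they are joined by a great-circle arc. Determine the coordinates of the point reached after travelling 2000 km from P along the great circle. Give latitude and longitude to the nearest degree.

≈ 3°N, 161°W

The haversine formula gives a central angle δ ≈ 0.445 rad (25.5°) between the endpoints. The total great-circle distance is δ·R ≈ 0.445 × 6371 ≈ 2834 km, so the target fraction is f = 2000/2834 ≈ 0.706.
Interpolate at f ≈ 0.706 with slerp weights a = sin((1−f)δ)/sin δ ≈ 0.303, b = sin(fδ)/sin δ ≈ 0.718.
p = a·p₁ + b·p₂ ≈ (-0.947, -0.318, 0.046); φ = arcsin(p_z) ≈ 2.64°, λ = atan2(p_y, p_x) ≈ -161.46°.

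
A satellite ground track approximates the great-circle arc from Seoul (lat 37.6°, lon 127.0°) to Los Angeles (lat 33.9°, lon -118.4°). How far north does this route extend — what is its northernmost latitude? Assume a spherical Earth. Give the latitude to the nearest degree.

≈ 53°

The great circle lies in the plane with unit normal n̂ = (p₁ × p₂)/|p₁ × p₂|.
Here n̂_z ≈ +0.599; the vertex latitude is φ_max = arccos|n̂_z| ≈ 53.2°.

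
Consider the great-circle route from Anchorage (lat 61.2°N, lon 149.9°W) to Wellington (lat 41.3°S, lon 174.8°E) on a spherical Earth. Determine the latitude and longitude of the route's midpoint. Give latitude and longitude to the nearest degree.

Write both endpoints as unit vectors p₁, p₂ with components (cos φ cos λ, cos φ sin λ, sin φ).
The central angle between the endpoints is δ = arccos(p₁·p₂) ≈ 1.858 rad (106.4°).
Interpolate at f = 1/2 with slerp weights a = sin((1−f)δ)/sin δ ≈ 0.835, b = sin(fδ)/sin δ ≈ 0.835.
p = a·p₁ + b·p₂ ≈ (-0.973, -0.145, 0.181); φ = arcsin(p_z) ≈ 10.41°, λ = atan2(p_y, p_x) ≈ -171.53°.

≈ lat 10°N, lon 172°W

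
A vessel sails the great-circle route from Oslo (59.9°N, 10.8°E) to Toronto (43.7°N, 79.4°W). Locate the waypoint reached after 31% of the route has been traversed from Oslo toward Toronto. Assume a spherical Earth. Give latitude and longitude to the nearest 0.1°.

Convert each endpoint to a unit vector on the sphere (x = cos φ cos λ, y = cos φ sin λ, z = sin φ).
The central angle between the endpoints is δ = arccos(p₁·p₂) ≈ 0.932 rad (53.4°).
Interpolate at f = 0.31 with slerp weights a = sin((1−f)δ)/sin δ ≈ 0.747, b = sin(fδ)/sin δ ≈ 0.355.
p = a·p₁ + b·p₂ ≈ (0.415, -0.182, 0.891); φ = arcsin(p_z) ≈ 63.05°, λ = atan2(p_y, p_x) ≈ -23.67°.

≈ 63.0°N, 23.7°W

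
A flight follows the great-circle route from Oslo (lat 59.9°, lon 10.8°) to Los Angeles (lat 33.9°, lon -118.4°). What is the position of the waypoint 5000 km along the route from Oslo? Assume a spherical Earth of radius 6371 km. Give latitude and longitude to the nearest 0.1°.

Convert each endpoint to a unit vector on the sphere (x = cos φ cos λ, y = cos φ sin λ, z = sin φ).
The central angle between the endpoints is δ = arccos(p₁·p₂) ≈ 1.350 rad (77.3°). The total great-circle distance is δ·R ≈ 1.350 × 6371 ≈ 8598 km, so the target fraction is f = 5000/8598 ≈ 0.582.
Interpolate at f ≈ 0.582 with slerp weights a = sin((1−f)δ)/sin δ ≈ 0.549, b = sin(fδ)/sin δ ≈ 0.724.
p = a·p₁ + b·p₂ ≈ (-0.016, -0.477, 0.879); φ = arcsin(p_z) ≈ 61.47°, λ = atan2(p_y, p_x) ≈ -91.89°.

≈ lat 61.5°, lon -91.9°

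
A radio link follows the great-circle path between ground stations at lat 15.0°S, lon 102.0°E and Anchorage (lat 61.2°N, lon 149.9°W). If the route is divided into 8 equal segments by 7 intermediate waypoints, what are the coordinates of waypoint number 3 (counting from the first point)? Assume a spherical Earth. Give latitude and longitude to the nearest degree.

The haversine formula gives a central angle δ ≈ 1.951 rad (111.8°) between the endpoints.
Interpolate at f = 3/8 with slerp weights a = sin((1−f)δ)/sin δ ≈ 1.011, b = sin(fδ)/sin δ ≈ 0.720.
p = a·p₁ + b·p₂ ≈ (-0.503, 0.782, 0.369); φ = arcsin(p_z) ≈ 21.65°, λ = atan2(p_y, p_x) ≈ 122.76°.

≈ lat 22°N, lon 123°E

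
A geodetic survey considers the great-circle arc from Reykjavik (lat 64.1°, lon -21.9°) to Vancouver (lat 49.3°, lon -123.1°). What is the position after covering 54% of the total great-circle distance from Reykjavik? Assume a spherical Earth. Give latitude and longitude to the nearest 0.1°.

Convert each endpoint to a unit vector on the sphere (x = cos φ cos λ, y = cos φ sin λ, z = sin φ).
The central angle between the endpoints is δ = arccos(p₁·p₂) ≈ 0.894 rad (51.2°).
Interpolate at f = 0.54 with slerp weights a = sin((1−f)δ)/sin δ ≈ 0.513, b = sin(fδ)/sin δ ≈ 0.595.
p = a·p₁ + b·p₂ ≈ (-0.004, -0.409, 0.913); φ = arcsin(p_z) ≈ 65.87°, λ = atan2(p_y, p_x) ≈ -90.59°.

≈ lat 65.9°, lon -90.6°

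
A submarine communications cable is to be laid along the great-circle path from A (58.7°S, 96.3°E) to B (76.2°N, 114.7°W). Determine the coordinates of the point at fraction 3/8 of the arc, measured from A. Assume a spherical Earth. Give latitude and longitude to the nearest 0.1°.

Convert each endpoint to a unit vector on the sphere (x = cos φ cos λ, y = cos φ sin λ, z = sin φ).
The central angle between the endpoints is δ = arccos(p₁·p₂) ≈ 2.782 rad (159.4°).
Interpolate at f = 3/8 with slerp weights a = sin((1−f)δ)/sin δ ≈ 2.801, b = sin(fδ)/sin δ ≈ 2.455.
p = a·p₁ + b·p₂ ≈ (-0.404, 0.915, -0.010); φ = arcsin(p_z) ≈ -0.55°, λ = atan2(p_y, p_x) ≈ 113.85°.

≈ (0.5°S, 113.9°E)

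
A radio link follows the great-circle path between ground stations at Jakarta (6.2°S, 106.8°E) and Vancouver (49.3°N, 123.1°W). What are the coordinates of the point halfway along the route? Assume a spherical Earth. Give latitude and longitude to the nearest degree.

≈ (41°N, 148°E)

The haversine formula gives a central angle δ ≈ 2.094 rad (120.0°) between the endpoints.
Interpolate at f = 1/2 with slerp weights a = sin((1−f)δ)/sin δ ≈ 0.999, b = sin(fδ)/sin δ ≈ 0.999.
p = a·p₁ + b·p₂ ≈ (-0.643, 0.405, 0.650); φ = arcsin(p_z) ≈ 40.53°, λ = atan2(p_y, p_x) ≈ 147.78°.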